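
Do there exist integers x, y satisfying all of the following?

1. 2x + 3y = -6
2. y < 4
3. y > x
Yes

Take x = -3, y = 0. Substituting into each constraint:
  (1) 2(-3) + 3(0) = -6 ✓
  (2) 0 < 4 ✓
  (3) 0 > -3 ✓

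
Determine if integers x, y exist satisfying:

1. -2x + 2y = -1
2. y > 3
No

Even the single constraint (-2x + 2y = -1) is infeasible over the integers.

  - -2x + 2y = -1: every term on the left is divisible by 2, so the LHS ≡ 0 (mod 2), but the RHS -1 is not — no integer solution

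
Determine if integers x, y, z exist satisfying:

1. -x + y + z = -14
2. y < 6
Yes

Take x = 0, y = -14, z = 0. Substituting into each constraint:
  (1) 0 + (-14) + 0 = -14 ✓
  (2) -14 < 6 ✓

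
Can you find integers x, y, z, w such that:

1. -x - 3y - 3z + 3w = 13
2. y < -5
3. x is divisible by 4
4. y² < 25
No

A contradictory subset is {y < -5, y² < 25}. No integer assignment can satisfy these jointly:

  - y < -5: bounds one variable relative to a constant
  - y² < 25: restricts y to |y| ≤ 4

Direct contradiction: the bounds on y require y ≥ -4 and y ≤ -6 simultaneously, which is empty.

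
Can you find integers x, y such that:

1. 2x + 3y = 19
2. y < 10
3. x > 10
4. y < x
Yes

Take x = 11, y = -1. Substituting into each constraint:
  (1) 2(11) + 3(-1) = 19 ✓
  (2) -1 < 10 ✓
  (3) 11 > 10 ✓
  (4) -1 < 11 ✓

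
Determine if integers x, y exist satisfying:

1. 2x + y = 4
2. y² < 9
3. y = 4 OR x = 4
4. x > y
No

The full constraint system is jointly infeasible over the integers. Each constraint and what it forces:

  - 2x + y = 4: is a linear equation tying the variables together
  - y² < 9: restricts y to |y| ≤ 2
  - y = 4 OR x = 4: forces a choice: either y = 4 or x = 4
  - x > y: bounds one variable relative to another variable

Split on the disjunction (y = 4 OR x = 4):
  • If y = 4: this contradicts y² < 9, which requires |y| ≤ 2.
  • If x = 4: the equation forces y = -4, but y² < 9 requires |y| ≤ 2.
Both branches are infeasible, so the system has no integer solution.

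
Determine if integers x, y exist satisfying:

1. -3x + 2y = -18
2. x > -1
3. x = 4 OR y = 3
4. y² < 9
No

A contradictory subset is {-3x + 2y = -18, x = 4 OR y = 3, y² < 9}. No integer assignment can satisfy these jointly:

  - -3x + 2y = -18: is a linear equation tying the variables together
  - x = 4 OR y = 3: forces a choice: either x = 4 or y = 3
  - y² < 9: restricts y to |y| ≤ 2

Split on the disjunction (x = 4 OR y = 3):
  • If x = 4: the equation forces y = -3, but y² < 9 requires |y| ≤ 2.
  • If y = 3: this contradicts y² < 9, which requires |y| ≤ 2.
Both branches are infeasible, so the system has no integer solution.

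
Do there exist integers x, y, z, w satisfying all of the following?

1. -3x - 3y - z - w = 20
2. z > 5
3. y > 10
Yes

Take x = -20, y = 11, z = 6, w = 1. Substituting into each constraint:
  (1) -3(-20) - 3(11) + (-6) + (-1) = 20 ✓
  (2) 6 > 5 ✓
  (3) 11 > 10 ✓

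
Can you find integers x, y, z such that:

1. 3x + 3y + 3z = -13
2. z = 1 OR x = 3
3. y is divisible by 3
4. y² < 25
No

Even the single constraint (3x + 3y + 3z = -13) is infeasible over the integers.

  - 3x + 3y + 3z = -13: every term on the left is divisible by 3, so the LHS ≡ 0 (mod 3), but the RHS -13 is not — no integer solution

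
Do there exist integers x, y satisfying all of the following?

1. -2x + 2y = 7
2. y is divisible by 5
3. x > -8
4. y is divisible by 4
No

Even the single constraint (-2x + 2y = 7) is infeasible over the integers.

  - -2x + 2y = 7: every term on the left is divisible by 2, so the LHS ≡ 0 (mod 2), but the RHS 7 is not — no integer solution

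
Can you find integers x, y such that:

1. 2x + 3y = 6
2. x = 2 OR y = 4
Yes

Take x = -3, y = 4. Substituting into each constraint:
  (1) 2(-3) + 3(4) = 6 ✓
  (2) y = 4, target 4 ✓ (second branch holds)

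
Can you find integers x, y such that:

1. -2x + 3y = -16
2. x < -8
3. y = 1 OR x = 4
No

The full constraint system is jointly infeasible over the integers. Each constraint and what it forces:

  - -2x + 3y = -16: is a linear equation tying the variables together
  - x < -8: bounds one variable relative to a constant
  - y = 1 OR x = 4: forces a choice: either y = 1 or x = 4

Split on the disjunction (y = 1 OR x = 4):
  • If y = 1: with y = 1, every remaining term of the linear equation is divisible by 2, so the left side is ≡ 0 (mod 2); but the right side -19 ≡ 1 (mod 2). No integers can satisfy it.
  • If x = 4: this contradicts the bound x ≤ -9.
Both branches are infeasible, so the system has no integer solution.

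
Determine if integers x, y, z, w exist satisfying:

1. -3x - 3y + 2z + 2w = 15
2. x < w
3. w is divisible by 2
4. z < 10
Yes

Take x = -1, y = 0, z = 6, w = 0. Substituting into each constraint:
  (1) -3(-1) - 3(0) + 2(6) + 2(0) = 15 ✓
  (2) -1 < 0 ✓
  (3) 0 = 2 × 0, remainder 0 ✓
  (4) 6 < 10 ✓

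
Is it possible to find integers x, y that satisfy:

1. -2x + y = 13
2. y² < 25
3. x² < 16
No

The full constraint system is jointly infeasible over the integers. Each constraint and what it forces:

  - -2x + y = 13: is a linear equation tying the variables together
  - y² < 25: restricts y to |y| ≤ 4
  - x² < 16: restricts x to |x| ≤ 3

Range argument: with x ∈ [-3, 3], y ∈ [-4, 4], the left side of the equation is at most 10, but the right side is 13 > 10. No integer solution exists.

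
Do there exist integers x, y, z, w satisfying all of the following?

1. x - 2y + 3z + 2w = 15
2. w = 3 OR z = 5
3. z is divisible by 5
Yes

Take x = 0, y = 0, z = 5, w = 0. Substituting into each constraint:
  (1) 0 - 2(0) + 3(5) + 2(0) = 15 ✓
  (2) z = 5, target 5 ✓ (second branch holds)
  (3) 5 = 5 × 1, remainder 0 ✓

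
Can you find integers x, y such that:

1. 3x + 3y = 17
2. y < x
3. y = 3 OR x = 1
No

Even the single constraint (3x + 3y = 17) is infeasible over the integers.

  - 3x + 3y = 17: every term on the left is divisible by 3, so the LHS ≡ 0 (mod 3), but the RHS 17 is not — no integer solution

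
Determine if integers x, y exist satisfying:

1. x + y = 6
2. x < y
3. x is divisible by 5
Yes

Take x = 0, y = 6. Substituting into each constraint:
  (1) 0 + 6 = 6 ✓
  (2) 0 < 6 ✓
  (3) 0 = 5 × 0, remainder 0 ✓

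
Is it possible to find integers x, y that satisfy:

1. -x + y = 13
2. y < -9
Yes

Take x = -23, y = -10. Substituting into each constraint:
  (1) 23 + (-10) = 13 ✓
  (2) -10 < -9 ✓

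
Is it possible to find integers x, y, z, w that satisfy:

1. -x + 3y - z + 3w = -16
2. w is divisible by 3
Yes

Take x = 16, y = 0, z = 0, w = 0. Substituting into each constraint:
  (1) (-16) + 3(0) + 0 + 3(0) = -16 ✓
  (2) 0 = 3 × 0, remainder 0 ✓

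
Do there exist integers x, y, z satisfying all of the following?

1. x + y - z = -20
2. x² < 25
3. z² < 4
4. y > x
No

The full constraint system is jointly infeasible over the integers. Each constraint and what it forces:

  - x + y - z = -20: is a linear equation tying the variables together
  - x² < 25: restricts x to |x| ≤ 4
  - z² < 4: restricts z to |z| ≤ 1
  - y > x: bounds one variable relative to another variable

Propagating the comparison: y > x and x ≥ -4 give y ≥ -3. Range argument: with x ∈ [-4, 4], y ∈ [-3, ∞], z ∈ [-1, 1], the left side of the equation is at least -8, but the right side is -20 < -8. No integer solution exists.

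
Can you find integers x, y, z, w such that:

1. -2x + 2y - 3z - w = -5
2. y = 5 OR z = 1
Yes

Take x = 6, y = 5, z = 1, w = 0. Substituting into each constraint:
  (1) -2(6) + 2(5) - 3(1) + 0 = -5 ✓
  (2) y = 5, target 5 ✓ (first branch holds)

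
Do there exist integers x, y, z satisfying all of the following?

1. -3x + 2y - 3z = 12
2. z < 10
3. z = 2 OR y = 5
Yes

Take x = -6, y = 0, z = 2. Substituting into each constraint:
  (1) -3(-6) + 2(0) - 3(2) = 12 ✓
  (2) 2 < 10 ✓
  (3) z = 2, target 2 ✓ (first branch holds)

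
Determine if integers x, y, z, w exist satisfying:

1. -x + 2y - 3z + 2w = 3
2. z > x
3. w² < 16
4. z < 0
Yes

Take x = -2, y = 0, z = -1, w = -1. Substituting into each constraint:
  (1) 2 + 2(0) - 3(-1) + 2(-1) = 3 ✓
  (2) -1 > -2 ✓
  (3) w² = (-1)² = 1, and 1 < 16 ✓
  (4) -1 < 0 ✓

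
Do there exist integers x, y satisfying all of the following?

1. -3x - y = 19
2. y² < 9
Yes

Take x = -7, y = 2. Substituting into each constraint:
  (1) -3(-7) + (-2) = 19 ✓
  (2) y² = (2)² = 4, and 4 < 9 ✓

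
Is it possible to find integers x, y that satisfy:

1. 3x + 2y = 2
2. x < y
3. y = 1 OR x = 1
Yes

Take x = 0, y = 1. Substituting into each constraint:
  (1) 3(0) + 2(1) = 2 ✓
  (2) 0 < 1 ✓
  (3) y = 1, target 1 ✓ (first branch holds)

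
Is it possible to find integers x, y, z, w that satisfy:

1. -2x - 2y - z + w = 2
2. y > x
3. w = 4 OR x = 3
Yes

Take x = 3, y = 4, z = -16, w = 0. Substituting into each constraint:
  (1) -2(3) - 2(4) + 16 + 0 = 2 ✓
  (2) 4 > 3 ✓
  (3) x = 3, target 3 ✓ (second branch holds)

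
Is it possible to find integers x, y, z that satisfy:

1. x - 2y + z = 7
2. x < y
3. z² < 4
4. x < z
Yes

Take x = -9, y = -8, z = 0. Substituting into each constraint:
  (1) (-9) - 2(-8) + 0 = 7 ✓
  (2) -9 < -8 ✓
  (3) z² = (0)² = 0, and 0 < 4 ✓
  (4) -9 < 0 ✓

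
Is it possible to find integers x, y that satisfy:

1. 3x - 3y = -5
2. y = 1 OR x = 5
No

Even the single constraint (3x - 3y = -5) is infeasible over the integers.

  - 3x - 3y = -5: every term on the left is divisible by 3, so the LHS ≡ 0 (mod 3), but the RHS -5 is not — no integer solution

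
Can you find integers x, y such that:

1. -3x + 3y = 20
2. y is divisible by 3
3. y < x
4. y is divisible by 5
No

Even the single constraint (-3x + 3y = 20) is infeasible over the integers.

  - -3x + 3y = 20: every term on the left is divisible by 3, so the LHS ≡ 0 (mod 3), but the RHS 20 is not — no integer solution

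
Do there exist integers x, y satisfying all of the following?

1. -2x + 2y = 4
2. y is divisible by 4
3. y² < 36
Yes

Take x = -2, y = 0. Substituting into each constraint:
  (1) -2(-2) + 2(0) = 4 ✓
  (2) 0 = 4 × 0, remainder 0 ✓
  (3) y² = (0)² = 0, and 0 < 36 ✓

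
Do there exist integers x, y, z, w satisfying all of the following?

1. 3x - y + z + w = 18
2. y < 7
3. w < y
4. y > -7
Yes

Take x = 0, y = 0, z = 19, w = -1. Substituting into each constraint:
  (1) 3(0) + 0 + 19 + (-1) = 18 ✓
  (2) 0 < 7 ✓
  (3) -1 < 0 ✓
  (4) 0 > -7 ✓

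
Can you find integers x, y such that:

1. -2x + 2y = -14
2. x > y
Yes

Take x = 0, y = -7. Substituting into each constraint:
  (1) -2(0) + 2(-7) = -14 ✓
  (2) 0 > -7 ✓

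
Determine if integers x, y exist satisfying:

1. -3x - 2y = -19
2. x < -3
Yes

Take x = -5, y = 17. Substituting into each constraint:
  (1) -3(-5) - 2(17) = -19 ✓
  (2) -5 < -3 ✓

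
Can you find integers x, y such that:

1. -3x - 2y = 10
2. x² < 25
Yes

Take x = 0, y = -5. Substituting into each constraint:
  (1) -3(0) - 2(-5) = 10 ✓
  (2) x² = (0)² = 0, and 0 < 25 ✓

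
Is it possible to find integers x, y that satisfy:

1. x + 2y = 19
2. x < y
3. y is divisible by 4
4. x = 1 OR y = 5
No

The full constraint system is jointly infeasible over the integers. Each constraint and what it forces:

  - x + 2y = 19: is a linear equation tying the variables together
  - x < y: bounds one variable relative to another variable
  - y is divisible by 4: restricts y to multiples of 4
  - x = 1 OR y = 5: forces a choice: either x = 1 or y = 5

Split on the disjunction (x = 1 OR y = 5):
  • If x = 1: with x = 1, writing y = 4y', every remaining term of the linear equation is divisible by 8, so the left side is ≡ 0 (mod 8); but the right side 18 ≡ 2 (mod 8). No integers can satisfy it.
  • If y = 5: this contradicts the divisibility constraint — 5 is not a multiple of 4.
Both branches are infeasible, so the system has no integer solution.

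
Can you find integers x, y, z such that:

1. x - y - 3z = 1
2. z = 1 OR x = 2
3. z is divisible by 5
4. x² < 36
Yes

Take x = 2, y = -14, z = 5. Substituting into each constraint:
  (1) 2 + 14 - 3(5) = 1 ✓
  (2) x = 2, target 2 ✓ (second branch holds)
  (3) 5 = 5 × 1, remainder 0 ✓
  (4) x² = (2)² = 4, and 4 < 36 ✓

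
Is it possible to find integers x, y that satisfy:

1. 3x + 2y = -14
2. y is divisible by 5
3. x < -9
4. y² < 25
No

A contradictory subset is {3x + 2y = -14, x < -9, y² < 25}. No integer assignment can satisfy these jointly:

  - 3x + 2y = -14: is a linear equation tying the variables together
  - x < -9: bounds one variable relative to a constant
  - y² < 25: restricts y to |y| ≤ 4

Range argument: with x ∈ [−∞, -10], y ∈ [-4, 4], the left side of the equation is at most -22, but the right side is -14 > -22. No integer solution exists.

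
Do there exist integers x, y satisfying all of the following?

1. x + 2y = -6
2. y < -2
Yes

Take x = 0, y = -3. Substituting into each constraint:
  (1) 0 + 2(-3) = -6 ✓
  (2) -3 < -2 ✓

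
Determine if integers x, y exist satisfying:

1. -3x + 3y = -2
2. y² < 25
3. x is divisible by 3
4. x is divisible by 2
No

Even the single constraint (-3x + 3y = -2) is infeasible over the integers.

  - -3x + 3y = -2: every term on the left is divisible by 3, so the LHS ≡ 0 (mod 3), but the RHS -2 is not — no integer solution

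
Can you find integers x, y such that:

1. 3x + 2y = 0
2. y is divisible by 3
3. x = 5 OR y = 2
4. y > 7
No

A contradictory subset is {3x + 2y = 0, x = 5 OR y = 2, y > 7}. No integer assignment can satisfy these jointly:

  - 3x + 2y = 0: is a linear equation tying the variables together
  - x = 5 OR y = 2: forces a choice: either x = 5 or y = 2
  - y > 7: bounds one variable relative to a constant

Split on the disjunction (x = 5 OR y = 2):
  • If x = 5: with x = 5, every remaining term of the linear equation is divisible by 2, so the left side is ≡ 0 (mod 2); but the right side -15 ≡ 1 (mod 2). No integers can satisfy it.
  • If y = 2: this contradicts the bound y ≥ 8.
Both branches are infeasible, so the system has no integer solution.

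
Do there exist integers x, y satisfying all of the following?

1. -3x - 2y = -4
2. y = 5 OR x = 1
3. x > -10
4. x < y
Yes

Take x = -2, y = 5. Substituting into each constraint:
  (1) -3(-2) - 2(5) = -4 ✓
  (2) y = 5, target 5 ✓ (first branch holds)
  (3) -2 > -10 ✓
  (4) -2 < 5 ✓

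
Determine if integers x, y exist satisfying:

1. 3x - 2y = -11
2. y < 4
Yes

Take x = -3, y = 1. Substituting into each constraint:
  (1) 3(-3) - 2(1) = -11 ✓
  (2) 1 < 4 ✓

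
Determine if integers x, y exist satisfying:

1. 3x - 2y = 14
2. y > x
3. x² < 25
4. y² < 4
No

A contradictory subset is {3x - 2y = 14, y > x, x² < 25}. No integer assignment can satisfy these jointly:

  - 3x - 2y = 14: is a linear equation tying the variables together
  - y > x: bounds one variable relative to another variable
  - x² < 25: restricts x to |x| ≤ 4

The bounds confine x to {-4, -3, -2, -1, 0, 1, 2, 3, 4}. For each value, substitute into the equation:
  • x = -4: the equation forces y = -13, but y > x fails since -13 ≤ -4.
  • x = -3: the equation gives -2y = 23, so y would not be an integer.
  • x = -2: the equation forces y = -10, but y > x fails since -10 ≤ -2.
  • x = -1: the equation gives -2y = 17, so y would not be an integer.
  • x = 0: the equation forces y = -7, but y > x fails since -7 ≤ 0.
  • x = 1: the equation gives -2y = 11, so y would not be an integer.
  • x = 2: the equation forces y = -4, but y > x fails since -4 ≤ 2.
  • x = 3: the equation gives -2y = 5, so y would not be an integer.
  • x = 4: the equation forces y = -1, but y > x fails since -1 ≤ 4.
Every case fails, so no integer solution exists.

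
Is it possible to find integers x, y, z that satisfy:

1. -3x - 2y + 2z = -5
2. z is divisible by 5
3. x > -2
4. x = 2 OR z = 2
No

A contradictory subset is {-3x - 2y + 2z = -5, z is divisible by 5, x = 2 OR z = 2}. No integer assignment can satisfy these jointly:

  - -3x - 2y + 2z = -5: is a linear equation tying the variables together
  - z is divisible by 5: restricts z to multiples of 5
  - x = 2 OR z = 2: forces a choice: either x = 2 or z = 2

Split on the disjunction (x = 2 OR z = 2):
  • If x = 2: with x = 2, writing z = 5z', every remaining term of the linear equation is divisible by 2, so the left side is ≡ 0 (mod 2); but the right side 1 ≡ 1 (mod 2). No integers can satisfy it.
  • If z = 2: this contradicts the divisibility constraint — 2 is not a multiple of 5.
Both branches are infeasible, so the system has no integer solution.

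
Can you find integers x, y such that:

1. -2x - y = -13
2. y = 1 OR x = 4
Yes

Take x = 4, y = 5. Substituting into each constraint:
  (1) -2(4) + (-5) = -13 ✓
  (2) x = 4, target 4 ✓ (second branch holds)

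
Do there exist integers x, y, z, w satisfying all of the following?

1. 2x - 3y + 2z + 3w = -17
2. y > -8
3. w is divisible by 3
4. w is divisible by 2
Yes

Take x = 0, y = 1, z = -7, w = 0. Substituting into each constraint:
  (1) 2(0) - 3(1) + 2(-7) + 3(0) = -17 ✓
  (2) 1 > -8 ✓
  (3) 0 = 3 × 0, remainder 0 ✓
  (4) 0 = 2 × 0, remainder 0 ✓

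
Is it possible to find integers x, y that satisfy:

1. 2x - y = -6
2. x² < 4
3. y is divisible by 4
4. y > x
Yes

Take x = 1, y = 8. Substituting into each constraint:
  (1) 2(1) + (-8) = -6 ✓
  (2) x² = (1)² = 1, and 1 < 4 ✓
  (3) 8 = 4 × 2, remainder 0 ✓
  (4) 8 > 1 ✓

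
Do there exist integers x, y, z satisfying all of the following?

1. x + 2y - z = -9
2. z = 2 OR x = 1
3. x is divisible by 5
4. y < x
Yes

Take x = 5, y = -6, z = 2. Substituting into each constraint:
  (1) 5 + 2(-6) + (-2) = -9 ✓
  (2) z = 2, target 2 ✓ (first branch holds)
  (3) 5 = 5 × 1, remainder 0 ✓
  (4) -6 < 5 ✓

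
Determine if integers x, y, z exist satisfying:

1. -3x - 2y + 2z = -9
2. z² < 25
Yes

Take x = 3, y = 0, z = 0. Substituting into each constraint:
  (1) -3(3) - 2(0) + 2(0) = -9 ✓
  (2) z² = (0)² = 0, and 0 < 25 ✓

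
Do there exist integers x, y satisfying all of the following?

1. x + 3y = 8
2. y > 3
Yes

Take x = -4, y = 4. Substituting into each constraint:
  (1) (-4) + 3(4) = 8 ✓
  (2) 4 > 3 ✓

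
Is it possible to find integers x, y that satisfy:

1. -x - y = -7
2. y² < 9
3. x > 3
Yes

Take x = 7, y = 0. Substituting into each constraint:
  (1) (-7) + 0 = -7 ✓
  (2) y² = (0)² = 0, and 0 < 9 ✓
  (3) 7 > 3 ✓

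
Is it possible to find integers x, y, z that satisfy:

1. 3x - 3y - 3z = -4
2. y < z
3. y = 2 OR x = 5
No

Even the single constraint (3x - 3y - 3z = -4) is infeasible over the integers.

  - 3x - 3y - 3z = -4: every term on the left is divisible by 3, so the LHS ≡ 0 (mod 3), but the RHS -4 is not — no integer solution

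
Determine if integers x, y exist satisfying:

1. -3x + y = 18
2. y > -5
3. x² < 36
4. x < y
Yes

Take x = 0, y = 18. Substituting into each constraint:
  (1) -3(0) + 18 = 18 ✓
  (2) 18 > -5 ✓
  (3) x² = (0)² = 0, and 0 < 36 ✓
  (4) 0 < 18 ✓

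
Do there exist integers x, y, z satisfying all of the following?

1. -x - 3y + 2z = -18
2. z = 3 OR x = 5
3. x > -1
Yes

Take x = 24, y = 0, z = 3. Substituting into each constraint:
  (1) (-24) - 3(0) + 2(3) = -18 ✓
  (2) z = 3, target 3 ✓ (first branch holds)
  (3) 24 > -1 ✓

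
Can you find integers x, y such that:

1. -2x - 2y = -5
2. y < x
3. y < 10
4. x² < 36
No

Even the single constraint (-2x - 2y = -5) is infeasible over the integers.

  - -2x - 2y = -5: every term on the left is divisible by 2, so the LHS ≡ 0 (mod 2), but the RHS -5 is not — no integer solution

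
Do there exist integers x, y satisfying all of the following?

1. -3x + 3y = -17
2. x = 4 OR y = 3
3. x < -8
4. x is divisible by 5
No

Even the single constraint (-3x + 3y = -17) is infeasible over the integers.

  - -3x + 3y = -17: every term on the left is divisible by 3, so the LHS ≡ 0 (mod 3), but the RHS -17 is not — no integer solution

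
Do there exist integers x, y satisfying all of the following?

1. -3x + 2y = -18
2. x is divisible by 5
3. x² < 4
Yes

Take x = 0, y = -9. Substituting into each constraint:
  (1) -3(0) + 2(-9) = -18 ✓
  (2) 0 = 5 × 0, remainder 0 ✓
  (3) x² = (0)² = 0, and 0 < 4 ✓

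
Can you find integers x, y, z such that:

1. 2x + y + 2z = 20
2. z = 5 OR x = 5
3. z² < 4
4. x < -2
No

A contradictory subset is {z = 5 OR x = 5, z² < 4, x < -2}. No integer assignment can satisfy these jointly:

  - z = 5 OR x = 5: forces a choice: either z = 5 or x = 5
  - z² < 4: restricts z to |z| ≤ 1
  - x < -2: bounds one variable relative to a constant

Split on the disjunction (z = 5 OR x = 5):
  • If z = 5: this contradicts z² < 4, which requires |z| ≤ 1.
  • If x = 5: this contradicts the bound x ≤ -3.
Both branches are infeasible, so the system has no integer solution.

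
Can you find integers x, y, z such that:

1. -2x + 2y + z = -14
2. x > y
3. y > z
Yes

Take x = 8, y = 1, z = 0. Substituting into each constraint:
  (1) -2(8) + 2(1) + 0 = -14 ✓
  (2) 8 > 1 ✓
  (3) 1 > 0 ✓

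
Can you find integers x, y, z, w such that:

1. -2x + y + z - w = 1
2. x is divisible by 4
Yes

Take x = 0, y = 0, z = 0, w = -1. Substituting into each constraint:
  (1) -2(0) + 0 + 0 + 1 = 1 ✓
  (2) 0 = 4 × 0, remainder 0 ✓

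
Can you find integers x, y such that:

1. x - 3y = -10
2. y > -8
Yes

Take x = 2, y = 4. Substituting into each constraint:
  (1) 2 - 3(4) = -10 ✓
  (2) 4 > -8 ✓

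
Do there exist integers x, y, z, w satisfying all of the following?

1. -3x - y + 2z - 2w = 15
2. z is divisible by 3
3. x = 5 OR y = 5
Yes

Take x = 5, y = -30, z = 0, w = 0. Substituting into each constraint:
  (1) -3(5) + 30 + 2(0) - 2(0) = 15 ✓
  (2) 0 = 3 × 0, remainder 0 ✓
  (3) x = 5, target 5 ✓ (first branch holds)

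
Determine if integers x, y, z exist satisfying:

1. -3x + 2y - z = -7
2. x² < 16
Yes

Take x = 1, y = -2, z = 0. Substituting into each constraint:
  (1) -3(1) + 2(-2) + 0 = -7 ✓
  (2) x² = (1)² = 1, and 1 < 16 ✓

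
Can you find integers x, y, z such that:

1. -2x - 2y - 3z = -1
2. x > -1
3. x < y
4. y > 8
Yes

Take x = 2, y = 9, z = -7. Substituting into each constraint:
  (1) -2(2) - 2(9) - 3(-7) = -1 ✓
  (2) 2 > -1 ✓
  (3) 2 < 9 ✓
  (4) 9 > 8 ✓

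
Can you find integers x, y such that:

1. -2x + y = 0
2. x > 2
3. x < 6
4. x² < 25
Yes

Take x = 3, y = 6. Substituting into each constraint:
  (1) -2(3) + 6 = 0 ✓
  (2) 3 > 2 ✓
  (3) 3 < 6 ✓
  (4) x² = (3)² = 9, and 9 < 25 ✓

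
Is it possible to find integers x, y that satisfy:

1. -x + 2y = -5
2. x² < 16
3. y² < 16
Yes

Take x = 1, y = -2. Substituting into each constraint:
  (1) (-1) + 2(-2) = -5 ✓
  (2) x² = (1)² = 1, and 1 < 16 ✓
  (3) y² = (-2)² = 4, and 4 < 16 ✓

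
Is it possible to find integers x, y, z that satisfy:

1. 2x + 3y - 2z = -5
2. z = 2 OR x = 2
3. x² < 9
Yes

Take x = 2, y = -3, z = 0. Substituting into each constraint:
  (1) 2(2) + 3(-3) - 2(0) = -5 ✓
  (2) x = 2, target 2 ✓ (second branch holds)
  (3) x² = (2)² = 4, and 4 < 9 ✓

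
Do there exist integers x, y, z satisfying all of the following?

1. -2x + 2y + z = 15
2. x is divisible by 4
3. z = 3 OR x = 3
Yes

Take x = 0, y = 6, z = 3. Substituting into each constraint:
  (1) -2(0) + 2(6) + 3 = 15 ✓
  (2) 0 = 4 × 0, remainder 0 ✓
  (3) z = 3, target 3 ✓ (first branch holds)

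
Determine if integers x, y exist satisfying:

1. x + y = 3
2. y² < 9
Yes

Take x = 3, y = 0. Substituting into each constraint:
  (1) 3 + 0 = 3 ✓
  (2) y² = (0)² = 0, and 0 < 9 ✓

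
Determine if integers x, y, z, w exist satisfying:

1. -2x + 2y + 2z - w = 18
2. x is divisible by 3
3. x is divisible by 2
Yes

Take x = 0, y = 9, z = 0, w = 0. Substituting into each constraint:
  (1) -2(0) + 2(9) + 2(0) + 0 = 18 ✓
  (2) 0 = 3 × 0, remainder 0 ✓
  (3) 0 = 2 × 0, remainder 0 ✓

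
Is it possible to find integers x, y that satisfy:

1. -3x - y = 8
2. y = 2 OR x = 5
Yes

Take x = 5, y = -23. Substituting into each constraint:
  (1) -3(5) + 23 = 8 ✓
  (2) x = 5, target 5 ✓ (second branch holds)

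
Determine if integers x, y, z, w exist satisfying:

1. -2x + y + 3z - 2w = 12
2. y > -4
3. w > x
Yes

Take x = -1, y = 10, z = 0, w = 0. Substituting into each constraint:
  (1) -2(-1) + 10 + 3(0) - 2(0) = 12 ✓
  (2) 10 > -4 ✓
  (3) 0 > -1 ✓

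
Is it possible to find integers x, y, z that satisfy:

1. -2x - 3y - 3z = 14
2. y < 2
Yes

Take x = -7, y = 0, z = 0. Substituting into each constraint:
  (1) -2(-7) - 3(0) - 3(0) = 14 ✓
  (2) 0 < 2 ✓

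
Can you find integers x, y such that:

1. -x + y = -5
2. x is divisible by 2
Yes

Take x = 0, y = -5. Substituting into each constraint:
  (1) 0 + (-5) = -5 ✓
  (2) 0 = 2 × 0, remainder 0 ✓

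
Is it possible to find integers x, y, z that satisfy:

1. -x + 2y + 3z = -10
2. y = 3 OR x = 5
Yes

Take x = 16, y = 3, z = 0. Substituting into each constraint:
  (1) (-16) + 2(3) + 3(0) = -10 ✓
  (2) y = 3, target 3 ✓ (first branch holds)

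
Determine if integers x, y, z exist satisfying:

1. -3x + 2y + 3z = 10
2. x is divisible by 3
Yes

Take x = 0, y = 5, z = 0. Substituting into each constraint:
  (1) -3(0) + 2(5) + 3(0) = 10 ✓
  (2) 0 = 3 × 0, remainder 0 ✓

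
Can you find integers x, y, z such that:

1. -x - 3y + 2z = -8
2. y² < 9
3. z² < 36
Yes

Take x = 2, y = 2, z = 0. Substituting into each constraint:
  (1) (-2) - 3(2) + 2(0) = -8 ✓
  (2) y² = (2)² = 4, and 4 < 9 ✓
  (3) z² = (0)² = 0, and 0 < 36 ✓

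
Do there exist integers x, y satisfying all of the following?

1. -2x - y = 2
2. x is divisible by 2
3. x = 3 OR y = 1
No

The full constraint system is jointly infeasible over the integers. Each constraint and what it forces:

  - -2x - y = 2: is a linear equation tying the variables together
  - x is divisible by 2: restricts x to multiples of 2
  - x = 3 OR y = 1: forces a choice: either x = 3 or y = 1

Split on the disjunction (x = 3 OR y = 1):
  • If x = 3: this contradicts the divisibility constraint — 3 is not a multiple of 2.
  • If y = 1: with y = 1, writing x = 2x', every remaining term of the linear equation is divisible by 4, so the left side is ≡ 0 (mod 4); but the right side 3 ≡ 3 (mod 4). No integers can satisfy it.
Both branches are infeasible, so the system has no integer solution.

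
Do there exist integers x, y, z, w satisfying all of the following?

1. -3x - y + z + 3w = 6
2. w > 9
Yes

Take x = 8, y = 0, z = 0, w = 10. Substituting into each constraint:
  (1) -3(8) + 0 + 0 + 3(10) = 6 ✓
  (2) 10 > 9 ✓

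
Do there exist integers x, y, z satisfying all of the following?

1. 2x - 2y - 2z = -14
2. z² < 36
Yes

Take x = 0, y = 7, z = 0. Substituting into each constraint:
  (1) 2(0) - 2(7) - 2(0) = -14 ✓
  (2) z² = (0)² = 0, and 0 < 36 ✓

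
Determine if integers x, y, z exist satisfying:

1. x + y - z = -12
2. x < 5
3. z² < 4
Yes

Take x = -12, y = 0, z = 0. Substituting into each constraint:
  (1) (-12) + 0 + 0 = -12 ✓
  (2) -12 < 5 ✓
  (3) z² = (0)² = 0, and 0 < 4 ✓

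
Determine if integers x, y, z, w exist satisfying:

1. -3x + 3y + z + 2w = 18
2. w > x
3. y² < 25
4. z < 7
Yes

Take x = -16, y = 0, z = 0, w = -15. Substituting into each constraint:
  (1) -3(-16) + 3(0) + 0 + 2(-15) = 18 ✓
  (2) -15 > -16 ✓
  (3) y² = (0)² = 0, and 0 < 25 ✓
  (4) 0 < 7 ✓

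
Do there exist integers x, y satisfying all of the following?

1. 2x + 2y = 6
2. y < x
Yes

Take x = 2, y = 1. Substituting into each constraint:
  (1) 2(2) + 2(1) = 6 ✓
  (2) 1 < 2 ✓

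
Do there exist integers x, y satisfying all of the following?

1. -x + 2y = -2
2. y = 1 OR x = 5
Yes

Take x = 4, y = 1. Substituting into each constraint:
  (1) (-4) + 2(1) = -2 ✓
  (2) y = 1, target 1 ✓ (first branch holds)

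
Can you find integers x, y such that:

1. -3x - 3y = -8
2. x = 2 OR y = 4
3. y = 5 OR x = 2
No

Even the single constraint (-3x - 3y = -8) is infeasible over the integers.

  - -3x - 3y = -8: every term on the left is divisible by 3, so the LHS ≡ 0 (mod 3), but the RHS -8 is not — no integer solution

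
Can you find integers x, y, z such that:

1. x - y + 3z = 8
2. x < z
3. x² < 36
Yes

Take x = -1, y = -9, z = 0. Substituting into each constraint:
  (1) (-1) + 9 + 3(0) = 8 ✓
  (2) -1 < 0 ✓
  (3) x² = (-1)² = 1, and 1 < 36 ✓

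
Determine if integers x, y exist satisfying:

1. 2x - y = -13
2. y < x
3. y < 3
Yes

Take x = -14, y = -15. Substituting into each constraint:
  (1) 2(-14) + 15 = -13 ✓
  (2) -15 < -14 ✓
  (3) -15 < 3 ✓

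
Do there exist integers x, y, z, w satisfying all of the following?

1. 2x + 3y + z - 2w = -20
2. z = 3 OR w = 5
Yes

Take x = -5, y = 0, z = 0, w = 5. Substituting into each constraint:
  (1) 2(-5) + 3(0) + 0 - 2(5) = -20 ✓
  (2) w = 5, target 5 ✓ (second branch holds)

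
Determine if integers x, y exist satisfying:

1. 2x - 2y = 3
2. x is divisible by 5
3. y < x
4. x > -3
No

Even the single constraint (2x - 2y = 3) is infeasible over the integers.

  - 2x - 2y = 3: every term on the left is divisible by 2, so the LHS ≡ 0 (mod 2), but the RHS 3 is not — no integer solution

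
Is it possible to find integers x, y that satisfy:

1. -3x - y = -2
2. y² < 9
Yes

Take x = 0, y = 2. Substituting into each constraint:
  (1) -3(0) + (-2) = -2 ✓
  (2) y² = (2)² = 4, and 4 < 9 ✓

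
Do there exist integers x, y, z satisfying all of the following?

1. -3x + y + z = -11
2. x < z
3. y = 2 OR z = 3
Yes

Take x = 2, y = -8, z = 3. Substituting into each constraint:
  (1) -3(2) + (-8) + 3 = -11 ✓
  (2) 2 < 3 ✓
  (3) z = 3, target 3 ✓ (second branch holds)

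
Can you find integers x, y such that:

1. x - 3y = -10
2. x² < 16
Yes

Take x = -1, y = 3. Substituting into each constraint:
  (1) (-1) - 3(3) = -10 ✓
  (2) x² = (-1)² = 1, and 1 < 16 ✓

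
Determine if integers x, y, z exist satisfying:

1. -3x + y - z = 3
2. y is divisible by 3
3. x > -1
Yes

Take x = 0, y = 0, z = -3. Substituting into each constraint:
  (1) -3(0) + 0 + 3 = 3 ✓
  (2) 0 = 3 × 0, remainder 0 ✓
  (3) 0 > -1 ✓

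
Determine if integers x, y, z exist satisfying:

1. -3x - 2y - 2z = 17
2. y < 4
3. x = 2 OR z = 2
Yes

Take x = 3, y = -15, z = 2. Substituting into each constraint:
  (1) -3(3) - 2(-15) - 2(2) = 17 ✓
  (2) -15 < 4 ✓
  (3) z = 2, target 2 ✓ (second branch holds)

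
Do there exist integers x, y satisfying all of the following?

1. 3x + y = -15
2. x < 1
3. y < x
Yes

Take x = -3, y = -6. Substituting into each constraint:
  (1) 3(-3) + (-6) = -15 ✓
  (2) -3 < 1 ✓
  (3) -6 < -3 ✓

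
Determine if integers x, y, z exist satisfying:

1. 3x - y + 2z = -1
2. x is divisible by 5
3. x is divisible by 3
Yes

Take x = 0, y = 1, z = 0. Substituting into each constraint:
  (1) 3(0) + (-1) + 2(0) = -1 ✓
  (2) 0 = 5 × 0, remainder 0 ✓
  (3) 0 = 3 × 0, remainder 0 ✓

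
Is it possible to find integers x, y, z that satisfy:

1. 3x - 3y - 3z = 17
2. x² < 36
No

Even the single constraint (3x - 3y - 3z = 17) is infeasible over the integers.

  - 3x - 3y - 3z = 17: every term on the left is divisible by 3, so the LHS ≡ 0 (mod 3), but the RHS 17 is not — no integer solution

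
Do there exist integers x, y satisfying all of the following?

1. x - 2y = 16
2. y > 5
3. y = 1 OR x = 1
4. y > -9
No

A contradictory subset is {x - 2y = 16, y > 5, y = 1 OR x = 1}. No integer assignment can satisfy these jointly:

  - x - 2y = 16: is a linear equation tying the variables together
  - y > 5: bounds one variable relative to a constant
  - y = 1 OR x = 1: forces a choice: either y = 1 or x = 1

Split on the disjunction (y = 1 OR x = 1):
  • If y = 1: this contradicts the bound y ≥ 6.
  • If x = 1: with x = 1, every remaining term of the linear equation is divisible by 2, so the left side is ≡ 0 (mod 2); but the right side 15 ≡ 1 (mod 2). No integers can satisfy it.
Both branches are infeasible, so the system has no integer solution.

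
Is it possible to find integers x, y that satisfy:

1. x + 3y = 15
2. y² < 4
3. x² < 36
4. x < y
No

A contradictory subset is {x + 3y = 15, y² < 4, x < y}. No integer assignment can satisfy these jointly:

  - x + 3y = 15: is a linear equation tying the variables together
  - y² < 4: restricts y to |y| ≤ 1
  - x < y: bounds one variable relative to another variable

Propagating the comparison: x < y and y ≤ 1 give x ≤ 0. Range argument: with x ∈ [−∞, 0], y ∈ [-1, 1], the left side of the equation is at most 3, but the right side is 15 > 3. No integer solution exists.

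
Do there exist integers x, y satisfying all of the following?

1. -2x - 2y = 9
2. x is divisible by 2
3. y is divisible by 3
No

Even the single constraint (-2x - 2y = 9) is infeasible over the integers.

  - -2x - 2y = 9: every term on the left is divisible by 2, so the LHS ≡ 0 (mod 2), but the RHS 9 is not — no integer solution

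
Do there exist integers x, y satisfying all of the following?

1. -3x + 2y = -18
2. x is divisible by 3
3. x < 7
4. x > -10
Yes

Take x = 0, y = -9. Substituting into each constraint:
  (1) -3(0) + 2(-9) = -18 ✓
  (2) 0 = 3 × 0, remainder 0 ✓
  (3) 0 < 7 ✓
  (4) 0 > -10 ✓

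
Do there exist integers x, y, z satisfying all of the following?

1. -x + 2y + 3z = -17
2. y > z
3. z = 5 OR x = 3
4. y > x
Yes

Take x = 3, y = 5, z = -8. Substituting into each constraint:
  (1) (-3) + 2(5) + 3(-8) = -17 ✓
  (2) 5 > -8 ✓
  (3) x = 3, target 3 ✓ (second branch holds)
  (4) 5 > 3 ✓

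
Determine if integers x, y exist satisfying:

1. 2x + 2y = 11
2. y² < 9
No

Even the single constraint (2x + 2y = 11) is infeasible over the integers.

  - 2x + 2y = 11: every term on the left is divisible by 2, so the LHS ≡ 0 (mod 2), but the RHS 11 is not — no integer solution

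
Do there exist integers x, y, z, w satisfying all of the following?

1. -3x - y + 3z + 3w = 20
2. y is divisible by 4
Yes

Take x = -8, y = 4, z = 0, w = 0. Substituting into each constraint:
  (1) -3(-8) + (-4) + 3(0) + 3(0) = 20 ✓
  (2) 4 = 4 × 1, remainder 0 ✓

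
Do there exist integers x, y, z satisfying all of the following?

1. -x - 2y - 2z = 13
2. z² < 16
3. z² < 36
Yes

Take x = -13, y = 0, z = 0. Substituting into each constraint:
  (1) 13 - 2(0) - 2(0) = 13 ✓
  (2) z² = (0)² = 0, and 0 < 16 ✓
  (3) z² = (0)² = 0, and 0 < 36 ✓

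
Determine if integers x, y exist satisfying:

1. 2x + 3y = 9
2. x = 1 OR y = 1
Yes

Take x = 3, y = 1. Substituting into each constraint:
  (1) 2(3) + 3(1) = 9 ✓
  (2) y = 1, target 1 ✓ (second branch holds)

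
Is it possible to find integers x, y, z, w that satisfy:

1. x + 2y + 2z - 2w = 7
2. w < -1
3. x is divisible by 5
Yes

Take x = -5, y = 3, z = -1, w = -4. Substituting into each constraint:
  (1) (-5) + 2(3) + 2(-1) - 2(-4) = 7 ✓
  (2) -4 < -1 ✓
  (3) -5 = 5 × -1, remainder 0 ✓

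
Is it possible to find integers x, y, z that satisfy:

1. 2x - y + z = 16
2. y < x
Yes

Take x = 1, y = 0, z = 14. Substituting into each constraint:
  (1) 2(1) + 0 + 14 = 16 ✓
  (2) 0 < 1 ✓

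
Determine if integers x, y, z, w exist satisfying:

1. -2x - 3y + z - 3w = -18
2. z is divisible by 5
Yes

Take x = 0, y = 0, z = 0, w = 6. Substituting into each constraint:
  (1) -2(0) - 3(0) + 0 - 3(6) = -18 ✓
  (2) 0 = 5 × 0, remainder 0 ✓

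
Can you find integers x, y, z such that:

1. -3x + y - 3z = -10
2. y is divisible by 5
Yes

Take x = -2, y = 5, z = 7. Substituting into each constraint:
  (1) -3(-2) + 5 - 3(7) = -10 ✓
  (2) 5 = 5 × 1, remainder 0 ✓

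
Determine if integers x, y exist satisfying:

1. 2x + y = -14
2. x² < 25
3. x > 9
No

A contradictory subset is {x² < 25, x > 9}. No integer assignment can satisfy these jointly:

  - x² < 25: restricts x to |x| ≤ 4
  - x > 9: bounds one variable relative to a constant

Direct contradiction: the bounds on x require x ≥ 10 and x ≤ 4 simultaneously, which is empty.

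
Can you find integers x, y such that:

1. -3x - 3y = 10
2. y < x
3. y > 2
No

Even the single constraint (-3x - 3y = 10) is infeasible over the integers.

  - -3x - 3y = 10: every term on the left is divisible by 3, so the LHS ≡ 0 (mod 3), but the RHS 10 is not — no integer solution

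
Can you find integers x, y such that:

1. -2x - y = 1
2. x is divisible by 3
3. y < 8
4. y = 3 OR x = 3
Yes

Take x = 3, y = -7. Substituting into each constraint:
  (1) -2(3) + 7 = 1 ✓
  (2) 3 = 3 × 1, remainder 0 ✓
  (3) -7 < 8 ✓
  (4) x = 3, target 3 ✓ (second branch holds)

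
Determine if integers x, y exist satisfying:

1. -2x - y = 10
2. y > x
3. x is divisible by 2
Yes

Take x = -4, y = -2. Substituting into each constraint:
  (1) -2(-4) + 2 = 10 ✓
  (2) -2 > -4 ✓
  (3) -4 = 2 × -2, remainder 0 ✓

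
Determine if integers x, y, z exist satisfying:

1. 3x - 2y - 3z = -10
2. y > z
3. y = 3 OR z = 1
Yes

Take x = 1, y = 5, z = 1. Substituting into each constraint:
  (1) 3(1) - 2(5) - 3(1) = -10 ✓
  (2) 5 > 1 ✓
  (3) z = 1, target 1 ✓ (second branch holds)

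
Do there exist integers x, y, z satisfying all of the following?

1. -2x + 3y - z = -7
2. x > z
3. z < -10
Yes

Take x = 0, y = -6, z = -11. Substituting into each constraint:
  (1) -2(0) + 3(-6) + 11 = -7 ✓
  (2) 0 > -11 ✓
  (3) -11 < -10 ✓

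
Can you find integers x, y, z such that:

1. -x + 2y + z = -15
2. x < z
Yes

Take x = 0, y = -8, z = 1. Substituting into each constraint:
  (1) 0 + 2(-8) + 1 = -15 ✓
  (2) 0 < 1 ✓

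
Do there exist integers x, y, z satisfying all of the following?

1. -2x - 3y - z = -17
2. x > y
Yes

Take x = 0, y = -1, z = 20. Substituting into each constraint:
  (1) -2(0) - 3(-1) + (-20) = -17 ✓
  (2) 0 > -1 ✓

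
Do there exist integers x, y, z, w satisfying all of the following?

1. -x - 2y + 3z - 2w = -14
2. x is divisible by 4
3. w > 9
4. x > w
Yes

Take x = 12, y = 2, z = 8, w = 11. Substituting into each constraint:
  (1) (-12) - 2(2) + 3(8) - 2(11) = -14 ✓
  (2) 12 = 4 × 3, remainder 0 ✓
  (3) 11 > 9 ✓
  (4) 12 > 11 ✓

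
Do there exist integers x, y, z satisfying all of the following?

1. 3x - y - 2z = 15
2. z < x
Yes

Take x = 0, y = -13, z = -1. Substituting into each constraint:
  (1) 3(0) + 13 - 2(-1) = 15 ✓
  (2) -1 < 0 ✓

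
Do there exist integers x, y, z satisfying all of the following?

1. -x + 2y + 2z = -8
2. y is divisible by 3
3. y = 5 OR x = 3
No

The full constraint system is jointly infeasible over the integers. Each constraint and what it forces:

  - -x + 2y + 2z = -8: is a linear equation tying the variables together
  - y is divisible by 3: restricts y to multiples of 3
  - y = 5 OR x = 3: forces a choice: either y = 5 or x = 3

Split on the disjunction (y = 5 OR x = 3):
  • If y = 5: this contradicts the divisibility constraint — 5 is not a multiple of 3.
  • If x = 3: with x = 3, writing y = 3y', every remaining term of the linear equation is divisible by 2, so the left side is ≡ 0 (mod 2); but the right side -5 ≡ 1 (mod 2). No integers can satisfy it.
Both branches are infeasible, so the system has no integer solution.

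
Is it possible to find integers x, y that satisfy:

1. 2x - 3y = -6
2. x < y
Yes

Take x = 3, y = 4. Substituting into each constraint:
  (1) 2(3) - 3(4) = -6 ✓
  (2) 3 < 4 ✓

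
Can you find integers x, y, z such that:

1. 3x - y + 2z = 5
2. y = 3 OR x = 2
Yes

Take x = 0, y = 3, z = 4. Substituting into each constraint:
  (1) 3(0) + (-3) + 2(4) = 5 ✓
  (2) y = 3, target 3 ✓ (first branch holds)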